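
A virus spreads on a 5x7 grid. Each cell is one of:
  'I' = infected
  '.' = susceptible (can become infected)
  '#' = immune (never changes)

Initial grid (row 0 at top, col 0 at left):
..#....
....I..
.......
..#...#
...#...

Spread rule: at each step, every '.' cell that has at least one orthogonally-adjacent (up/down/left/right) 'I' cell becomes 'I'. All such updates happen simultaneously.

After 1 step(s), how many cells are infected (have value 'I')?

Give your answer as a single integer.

Answer: 5

Derivation:
Step 0 (initial): 1 infected
Step 1: +4 new -> 5 infected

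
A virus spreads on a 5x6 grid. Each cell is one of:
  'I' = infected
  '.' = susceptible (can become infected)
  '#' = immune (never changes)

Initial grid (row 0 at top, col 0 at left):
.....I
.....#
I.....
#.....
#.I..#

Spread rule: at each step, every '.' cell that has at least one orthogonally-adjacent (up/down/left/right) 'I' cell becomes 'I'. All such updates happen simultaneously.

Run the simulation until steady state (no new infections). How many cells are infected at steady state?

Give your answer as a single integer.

Step 0 (initial): 3 infected
Step 1: +6 new -> 9 infected
Step 2: +8 new -> 17 infected
Step 3: +7 new -> 24 infected
Step 4: +2 new -> 26 infected
Step 5: +0 new -> 26 infected

Answer: 26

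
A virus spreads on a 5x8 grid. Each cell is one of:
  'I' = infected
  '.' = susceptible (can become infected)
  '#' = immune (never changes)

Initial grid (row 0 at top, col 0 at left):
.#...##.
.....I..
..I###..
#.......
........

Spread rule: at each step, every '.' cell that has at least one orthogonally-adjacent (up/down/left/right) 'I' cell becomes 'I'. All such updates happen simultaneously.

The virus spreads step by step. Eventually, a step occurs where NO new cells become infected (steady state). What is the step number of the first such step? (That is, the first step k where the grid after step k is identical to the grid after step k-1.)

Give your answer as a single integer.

Step 0 (initial): 2 infected
Step 1: +5 new -> 7 infected
Step 2: +10 new -> 17 infected
Step 3: +8 new -> 25 infected
Step 4: +6 new -> 31 infected
Step 5: +2 new -> 33 infected
Step 6: +0 new -> 33 infected

Answer: 6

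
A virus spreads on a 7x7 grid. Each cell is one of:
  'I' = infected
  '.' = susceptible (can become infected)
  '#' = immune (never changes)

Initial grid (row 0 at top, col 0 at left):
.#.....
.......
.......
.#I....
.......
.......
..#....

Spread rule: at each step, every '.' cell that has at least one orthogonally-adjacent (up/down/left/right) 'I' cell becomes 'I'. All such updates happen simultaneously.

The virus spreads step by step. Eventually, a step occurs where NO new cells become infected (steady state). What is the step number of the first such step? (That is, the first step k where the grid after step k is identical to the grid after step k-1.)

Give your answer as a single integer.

Step 0 (initial): 1 infected
Step 1: +3 new -> 4 infected
Step 2: +7 new -> 11 infected
Step 3: +10 new -> 21 infected
Step 4: +11 new -> 32 infected
Step 5: +8 new -> 40 infected
Step 6: +4 new -> 44 infected
Step 7: +2 new -> 46 infected
Step 8: +0 new -> 46 infected

Answer: 8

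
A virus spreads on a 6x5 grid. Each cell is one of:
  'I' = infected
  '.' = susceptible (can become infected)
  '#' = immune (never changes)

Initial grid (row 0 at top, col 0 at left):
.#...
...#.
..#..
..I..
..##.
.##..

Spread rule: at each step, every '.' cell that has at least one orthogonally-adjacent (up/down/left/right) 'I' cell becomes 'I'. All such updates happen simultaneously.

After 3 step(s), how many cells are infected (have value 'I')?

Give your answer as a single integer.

Step 0 (initial): 1 infected
Step 1: +2 new -> 3 infected
Step 2: +5 new -> 8 infected
Step 3: +5 new -> 13 infected

Answer: 13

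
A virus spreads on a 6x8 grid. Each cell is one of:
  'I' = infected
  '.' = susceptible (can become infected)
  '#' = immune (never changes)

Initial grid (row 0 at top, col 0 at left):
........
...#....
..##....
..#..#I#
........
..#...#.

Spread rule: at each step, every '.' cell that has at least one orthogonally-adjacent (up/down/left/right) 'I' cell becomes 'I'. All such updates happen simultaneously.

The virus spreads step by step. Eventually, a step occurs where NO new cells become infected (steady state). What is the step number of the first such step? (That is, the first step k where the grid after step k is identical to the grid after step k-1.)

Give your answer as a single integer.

Step 0 (initial): 1 infected
Step 1: +2 new -> 3 infected
Step 2: +5 new -> 8 infected
Step 3: +7 new -> 15 infected
Step 4: +6 new -> 21 infected
Step 5: +4 new -> 25 infected
Step 6: +2 new -> 27 infected
Step 7: +4 new -> 31 infected
Step 8: +5 new -> 36 infected
Step 9: +3 new -> 39 infected
Step 10: +1 new -> 40 infected
Step 11: +0 new -> 40 infected

Answer: 11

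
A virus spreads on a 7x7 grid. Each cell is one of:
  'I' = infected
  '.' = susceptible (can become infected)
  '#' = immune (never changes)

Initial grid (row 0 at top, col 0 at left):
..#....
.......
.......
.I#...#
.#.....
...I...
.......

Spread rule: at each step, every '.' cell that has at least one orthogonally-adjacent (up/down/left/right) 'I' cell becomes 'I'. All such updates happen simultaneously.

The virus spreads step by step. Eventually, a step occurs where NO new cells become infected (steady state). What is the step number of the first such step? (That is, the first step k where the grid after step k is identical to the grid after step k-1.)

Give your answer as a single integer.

Answer: 9

Derivation:
Step 0 (initial): 2 infected
Step 1: +6 new -> 8 infected
Step 2: +11 new -> 19 infected
Step 3: +10 new -> 29 infected
Step 4: +7 new -> 36 infected
Step 5: +3 new -> 39 infected
Step 6: +3 new -> 42 infected
Step 7: +2 new -> 44 infected
Step 8: +1 new -> 45 infected
Step 9: +0 new -> 45 infected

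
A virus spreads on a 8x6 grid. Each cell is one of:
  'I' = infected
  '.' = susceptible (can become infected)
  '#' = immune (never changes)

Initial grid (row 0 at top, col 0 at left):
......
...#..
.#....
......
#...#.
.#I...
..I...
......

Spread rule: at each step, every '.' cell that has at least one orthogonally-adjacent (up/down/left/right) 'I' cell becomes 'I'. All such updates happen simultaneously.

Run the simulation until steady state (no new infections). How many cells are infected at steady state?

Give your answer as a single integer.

Answer: 43

Derivation:
Step 0 (initial): 2 infected
Step 1: +5 new -> 7 infected
Step 2: +8 new -> 15 infected
Step 3: +8 new -> 23 infected
Step 4: +6 new -> 29 infected
Step 5: +5 new -> 34 infected
Step 6: +5 new -> 39 infected
Step 7: +3 new -> 42 infected
Step 8: +1 new -> 43 infected
Step 9: +0 new -> 43 infected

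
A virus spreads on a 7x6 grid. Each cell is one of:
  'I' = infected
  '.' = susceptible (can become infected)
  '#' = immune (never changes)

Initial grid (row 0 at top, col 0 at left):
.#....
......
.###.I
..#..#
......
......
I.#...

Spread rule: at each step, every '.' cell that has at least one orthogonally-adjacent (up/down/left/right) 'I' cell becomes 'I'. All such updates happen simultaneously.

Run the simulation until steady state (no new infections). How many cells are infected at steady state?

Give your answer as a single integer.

Step 0 (initial): 2 infected
Step 1: +4 new -> 6 infected
Step 2: +5 new -> 11 infected
Step 3: +7 new -> 18 infected
Step 4: +9 new -> 27 infected
Step 5: +6 new -> 33 infected
Step 6: +2 new -> 35 infected
Step 7: +0 new -> 35 infected

Answer: 35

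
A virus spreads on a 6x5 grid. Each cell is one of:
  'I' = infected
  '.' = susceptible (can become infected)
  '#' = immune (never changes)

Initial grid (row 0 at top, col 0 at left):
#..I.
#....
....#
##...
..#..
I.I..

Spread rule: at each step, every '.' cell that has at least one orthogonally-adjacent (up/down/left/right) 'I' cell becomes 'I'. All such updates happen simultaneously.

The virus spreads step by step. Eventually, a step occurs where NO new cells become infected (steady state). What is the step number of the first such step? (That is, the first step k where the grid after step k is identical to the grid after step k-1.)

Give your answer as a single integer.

Step 0 (initial): 3 infected
Step 1: +6 new -> 9 infected
Step 2: +7 new -> 16 infected
Step 3: +4 new -> 20 infected
Step 4: +3 new -> 23 infected
Step 5: +1 new -> 24 infected
Step 6: +0 new -> 24 infected

Answer: 6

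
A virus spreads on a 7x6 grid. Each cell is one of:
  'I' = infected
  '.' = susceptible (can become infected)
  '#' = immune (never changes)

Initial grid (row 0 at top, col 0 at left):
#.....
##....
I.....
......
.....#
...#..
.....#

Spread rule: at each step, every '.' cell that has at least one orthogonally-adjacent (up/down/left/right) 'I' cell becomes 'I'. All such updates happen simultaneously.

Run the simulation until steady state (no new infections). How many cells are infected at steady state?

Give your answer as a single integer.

Step 0 (initial): 1 infected
Step 1: +2 new -> 3 infected
Step 2: +3 new -> 6 infected
Step 3: +5 new -> 11 infected
Step 4: +7 new -> 18 infected
Step 5: +8 new -> 26 infected
Step 6: +5 new -> 31 infected
Step 7: +3 new -> 34 infected
Step 8: +2 new -> 36 infected
Step 9: +0 new -> 36 infected

Answer: 36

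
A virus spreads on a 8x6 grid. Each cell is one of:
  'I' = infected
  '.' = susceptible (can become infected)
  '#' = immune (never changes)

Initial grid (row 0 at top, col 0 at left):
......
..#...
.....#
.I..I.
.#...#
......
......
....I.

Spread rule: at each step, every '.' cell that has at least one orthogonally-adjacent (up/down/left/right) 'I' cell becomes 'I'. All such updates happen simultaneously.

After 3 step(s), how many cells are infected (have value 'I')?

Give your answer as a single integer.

Step 0 (initial): 3 infected
Step 1: +10 new -> 13 infected
Step 2: +12 new -> 25 infected
Step 3: +11 new -> 36 infected

Answer: 36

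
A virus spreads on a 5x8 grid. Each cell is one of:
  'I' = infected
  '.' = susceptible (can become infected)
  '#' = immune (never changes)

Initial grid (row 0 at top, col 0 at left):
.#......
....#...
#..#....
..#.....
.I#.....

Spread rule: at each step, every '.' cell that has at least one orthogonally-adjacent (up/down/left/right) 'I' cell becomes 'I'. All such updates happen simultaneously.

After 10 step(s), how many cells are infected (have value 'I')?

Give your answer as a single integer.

Answer: 20

Derivation:
Step 0 (initial): 1 infected
Step 1: +2 new -> 3 infected
Step 2: +2 new -> 5 infected
Step 3: +2 new -> 7 infected
Step 4: +2 new -> 9 infected
Step 5: +3 new -> 12 infected
Step 6: +1 new -> 13 infected
Step 7: +1 new -> 14 infected
Step 8: +1 new -> 15 infected
Step 9: +2 new -> 17 infected
Step 10: +3 new -> 20 infected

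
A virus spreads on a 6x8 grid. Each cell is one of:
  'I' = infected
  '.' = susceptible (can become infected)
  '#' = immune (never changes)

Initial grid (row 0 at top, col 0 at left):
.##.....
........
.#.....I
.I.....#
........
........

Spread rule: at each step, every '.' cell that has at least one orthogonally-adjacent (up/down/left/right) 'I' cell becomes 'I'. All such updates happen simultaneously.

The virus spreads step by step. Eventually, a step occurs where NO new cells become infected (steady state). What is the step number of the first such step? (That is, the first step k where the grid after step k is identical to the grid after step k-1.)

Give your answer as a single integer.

Answer: 6

Derivation:
Step 0 (initial): 2 infected
Step 1: +5 new -> 7 infected
Step 2: +10 new -> 17 infected
Step 3: +12 new -> 29 infected
Step 4: +10 new -> 39 infected
Step 5: +5 new -> 44 infected
Step 6: +0 new -> 44 infected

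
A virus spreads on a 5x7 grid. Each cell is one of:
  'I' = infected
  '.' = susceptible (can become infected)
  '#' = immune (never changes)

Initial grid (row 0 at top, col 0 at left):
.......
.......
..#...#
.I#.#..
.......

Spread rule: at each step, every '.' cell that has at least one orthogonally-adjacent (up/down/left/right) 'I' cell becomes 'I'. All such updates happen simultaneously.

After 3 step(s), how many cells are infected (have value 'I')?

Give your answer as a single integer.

Answer: 12

Derivation:
Step 0 (initial): 1 infected
Step 1: +3 new -> 4 infected
Step 2: +4 new -> 8 infected
Step 3: +4 new -> 12 infected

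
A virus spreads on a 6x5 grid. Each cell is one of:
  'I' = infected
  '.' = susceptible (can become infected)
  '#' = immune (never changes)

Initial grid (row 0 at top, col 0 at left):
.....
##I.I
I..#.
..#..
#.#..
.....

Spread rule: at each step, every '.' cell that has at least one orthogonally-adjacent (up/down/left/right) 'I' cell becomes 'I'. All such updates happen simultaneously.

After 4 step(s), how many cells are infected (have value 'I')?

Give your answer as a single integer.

Answer: 21

Derivation:
Step 0 (initial): 3 infected
Step 1: +7 new -> 10 infected
Step 2: +4 new -> 14 infected
Step 3: +4 new -> 18 infected
Step 4: +3 new -> 21 infected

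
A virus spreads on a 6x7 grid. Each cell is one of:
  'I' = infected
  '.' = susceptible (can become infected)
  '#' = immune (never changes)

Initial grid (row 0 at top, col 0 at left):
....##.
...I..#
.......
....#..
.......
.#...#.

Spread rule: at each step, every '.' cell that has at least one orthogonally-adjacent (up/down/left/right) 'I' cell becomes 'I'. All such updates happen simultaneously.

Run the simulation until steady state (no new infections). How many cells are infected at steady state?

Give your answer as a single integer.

Answer: 35

Derivation:
Step 0 (initial): 1 infected
Step 1: +4 new -> 5 infected
Step 2: +6 new -> 11 infected
Step 3: +6 new -> 17 infected
Step 4: +8 new -> 25 infected
Step 5: +6 new -> 31 infected
Step 6: +2 new -> 33 infected
Step 7: +2 new -> 35 infected
Step 8: +0 new -> 35 infected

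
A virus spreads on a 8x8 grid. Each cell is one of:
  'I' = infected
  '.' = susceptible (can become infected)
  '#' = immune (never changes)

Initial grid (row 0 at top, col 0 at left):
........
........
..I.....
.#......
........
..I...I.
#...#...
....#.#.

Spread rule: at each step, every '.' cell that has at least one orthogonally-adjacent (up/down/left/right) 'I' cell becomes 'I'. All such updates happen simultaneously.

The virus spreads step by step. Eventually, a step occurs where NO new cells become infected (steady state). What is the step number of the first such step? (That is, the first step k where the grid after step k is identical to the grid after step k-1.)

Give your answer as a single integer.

Step 0 (initial): 3 infected
Step 1: +12 new -> 15 infected
Step 2: +18 new -> 33 infected
Step 3: +16 new -> 49 infected
Step 4: +6 new -> 55 infected
Step 5: +3 new -> 58 infected
Step 6: +1 new -> 59 infected
Step 7: +0 new -> 59 infected

Answer: 7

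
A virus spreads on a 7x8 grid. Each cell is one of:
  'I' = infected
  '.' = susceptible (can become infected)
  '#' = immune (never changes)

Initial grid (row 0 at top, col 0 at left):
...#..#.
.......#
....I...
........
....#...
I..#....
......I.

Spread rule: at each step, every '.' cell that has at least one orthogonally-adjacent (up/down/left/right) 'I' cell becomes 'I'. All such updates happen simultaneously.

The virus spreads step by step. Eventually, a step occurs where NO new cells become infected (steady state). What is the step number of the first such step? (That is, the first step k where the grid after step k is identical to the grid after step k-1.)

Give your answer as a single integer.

Answer: 6

Derivation:
Step 0 (initial): 3 infected
Step 1: +10 new -> 13 infected
Step 2: +15 new -> 28 infected
Step 3: +16 new -> 44 infected
Step 4: +4 new -> 48 infected
Step 5: +2 new -> 50 infected
Step 6: +0 new -> 50 infected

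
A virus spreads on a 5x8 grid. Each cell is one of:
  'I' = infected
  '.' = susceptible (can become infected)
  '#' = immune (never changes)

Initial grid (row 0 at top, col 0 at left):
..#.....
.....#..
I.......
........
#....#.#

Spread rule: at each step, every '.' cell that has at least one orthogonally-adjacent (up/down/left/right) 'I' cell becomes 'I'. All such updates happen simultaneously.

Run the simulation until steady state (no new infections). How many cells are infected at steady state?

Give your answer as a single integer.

Answer: 35

Derivation:
Step 0 (initial): 1 infected
Step 1: +3 new -> 4 infected
Step 2: +4 new -> 8 infected
Step 3: +5 new -> 13 infected
Step 4: +4 new -> 17 infected
Step 5: +5 new -> 22 infected
Step 6: +4 new -> 26 infected
Step 7: +4 new -> 30 infected
Step 8: +4 new -> 34 infected
Step 9: +1 new -> 35 infected
Step 10: +0 new -> 35 infected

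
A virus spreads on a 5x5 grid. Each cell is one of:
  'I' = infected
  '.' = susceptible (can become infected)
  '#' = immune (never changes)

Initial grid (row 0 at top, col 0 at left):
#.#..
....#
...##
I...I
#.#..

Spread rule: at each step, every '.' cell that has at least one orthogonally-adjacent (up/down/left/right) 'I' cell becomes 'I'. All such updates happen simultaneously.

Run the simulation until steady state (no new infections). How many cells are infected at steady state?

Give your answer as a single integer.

Step 0 (initial): 2 infected
Step 1: +4 new -> 6 infected
Step 2: +5 new -> 11 infected
Step 3: +2 new -> 13 infected
Step 4: +2 new -> 15 infected
Step 5: +1 new -> 16 infected
Step 6: +1 new -> 17 infected
Step 7: +1 new -> 18 infected
Step 8: +0 new -> 18 infected

Answer: 18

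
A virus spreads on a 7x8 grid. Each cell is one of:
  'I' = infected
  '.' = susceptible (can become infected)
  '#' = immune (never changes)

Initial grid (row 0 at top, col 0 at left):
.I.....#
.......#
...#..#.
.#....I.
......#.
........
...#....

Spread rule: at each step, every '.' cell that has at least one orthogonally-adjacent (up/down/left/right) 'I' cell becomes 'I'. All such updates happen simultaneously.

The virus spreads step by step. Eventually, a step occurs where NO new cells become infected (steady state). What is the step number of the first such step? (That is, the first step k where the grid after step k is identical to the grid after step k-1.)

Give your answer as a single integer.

Answer: 9

Derivation:
Step 0 (initial): 2 infected
Step 1: +5 new -> 7 infected
Step 2: +9 new -> 16 infected
Step 3: +10 new -> 26 infected
Step 4: +10 new -> 36 infected
Step 5: +6 new -> 42 infected
Step 6: +3 new -> 45 infected
Step 7: +3 new -> 48 infected
Step 8: +1 new -> 49 infected
Step 9: +0 new -> 49 infected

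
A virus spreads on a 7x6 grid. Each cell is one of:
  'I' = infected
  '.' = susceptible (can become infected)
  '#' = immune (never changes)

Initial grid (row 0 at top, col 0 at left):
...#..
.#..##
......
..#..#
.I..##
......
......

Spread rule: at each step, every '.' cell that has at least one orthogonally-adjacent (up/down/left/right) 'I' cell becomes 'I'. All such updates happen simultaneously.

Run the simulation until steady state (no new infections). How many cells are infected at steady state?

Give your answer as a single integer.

Step 0 (initial): 1 infected
Step 1: +4 new -> 5 infected
Step 2: +6 new -> 11 infected
Step 3: +6 new -> 17 infected
Step 4: +6 new -> 23 infected
Step 5: +6 new -> 29 infected
Step 6: +3 new -> 32 infected
Step 7: +0 new -> 32 infected

Answer: 32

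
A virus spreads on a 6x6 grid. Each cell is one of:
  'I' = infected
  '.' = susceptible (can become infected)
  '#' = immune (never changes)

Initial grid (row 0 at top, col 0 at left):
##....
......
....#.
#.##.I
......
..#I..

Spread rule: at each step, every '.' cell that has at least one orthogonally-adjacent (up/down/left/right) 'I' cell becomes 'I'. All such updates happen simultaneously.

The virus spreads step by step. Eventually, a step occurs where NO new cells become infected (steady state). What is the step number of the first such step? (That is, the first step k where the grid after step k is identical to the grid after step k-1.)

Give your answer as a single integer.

Step 0 (initial): 2 infected
Step 1: +5 new -> 7 infected
Step 2: +4 new -> 11 infected
Step 3: +3 new -> 14 infected
Step 4: +5 new -> 19 infected
Step 5: +5 new -> 24 infected
Step 6: +4 new -> 28 infected
Step 7: +1 new -> 29 infected
Step 8: +0 new -> 29 infected

Answer: 8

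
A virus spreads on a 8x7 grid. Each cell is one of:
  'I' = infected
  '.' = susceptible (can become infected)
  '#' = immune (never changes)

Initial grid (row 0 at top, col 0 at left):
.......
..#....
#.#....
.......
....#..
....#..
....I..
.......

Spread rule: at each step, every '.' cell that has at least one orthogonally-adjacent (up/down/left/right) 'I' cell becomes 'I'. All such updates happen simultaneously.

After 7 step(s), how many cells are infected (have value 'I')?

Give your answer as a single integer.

Answer: 44

Derivation:
Step 0 (initial): 1 infected
Step 1: +3 new -> 4 infected
Step 2: +6 new -> 10 infected
Step 3: +7 new -> 17 infected
Step 4: +7 new -> 24 infected
Step 5: +8 new -> 32 infected
Step 6: +6 new -> 38 infected
Step 7: +6 new -> 44 infected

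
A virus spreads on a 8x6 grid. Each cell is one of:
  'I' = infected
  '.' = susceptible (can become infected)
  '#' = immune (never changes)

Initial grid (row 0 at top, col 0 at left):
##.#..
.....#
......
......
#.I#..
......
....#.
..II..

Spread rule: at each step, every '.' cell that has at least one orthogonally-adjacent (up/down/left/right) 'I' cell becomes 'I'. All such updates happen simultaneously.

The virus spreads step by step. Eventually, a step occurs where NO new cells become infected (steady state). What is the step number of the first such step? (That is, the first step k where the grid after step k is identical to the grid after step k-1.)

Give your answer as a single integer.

Step 0 (initial): 3 infected
Step 1: +7 new -> 10 infected
Step 2: +8 new -> 18 infected
Step 3: +9 new -> 27 infected
Step 4: +8 new -> 35 infected
Step 5: +4 new -> 39 infected
Step 6: +1 new -> 40 infected
Step 7: +1 new -> 41 infected
Step 8: +0 new -> 41 infected

Answer: 8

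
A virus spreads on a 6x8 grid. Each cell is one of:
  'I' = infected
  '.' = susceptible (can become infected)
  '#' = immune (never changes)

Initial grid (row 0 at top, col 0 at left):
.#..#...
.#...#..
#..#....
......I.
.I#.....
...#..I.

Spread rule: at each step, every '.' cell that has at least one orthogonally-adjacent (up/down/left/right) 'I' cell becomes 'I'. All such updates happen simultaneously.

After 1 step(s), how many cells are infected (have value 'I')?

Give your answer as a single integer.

Step 0 (initial): 3 infected
Step 1: +9 new -> 12 infected

Answer: 12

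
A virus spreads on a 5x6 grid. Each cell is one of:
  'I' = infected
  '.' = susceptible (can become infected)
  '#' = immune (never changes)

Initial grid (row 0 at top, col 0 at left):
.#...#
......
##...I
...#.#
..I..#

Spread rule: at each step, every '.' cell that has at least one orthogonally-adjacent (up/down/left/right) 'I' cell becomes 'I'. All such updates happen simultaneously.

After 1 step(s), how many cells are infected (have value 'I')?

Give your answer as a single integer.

Answer: 7

Derivation:
Step 0 (initial): 2 infected
Step 1: +5 new -> 7 infected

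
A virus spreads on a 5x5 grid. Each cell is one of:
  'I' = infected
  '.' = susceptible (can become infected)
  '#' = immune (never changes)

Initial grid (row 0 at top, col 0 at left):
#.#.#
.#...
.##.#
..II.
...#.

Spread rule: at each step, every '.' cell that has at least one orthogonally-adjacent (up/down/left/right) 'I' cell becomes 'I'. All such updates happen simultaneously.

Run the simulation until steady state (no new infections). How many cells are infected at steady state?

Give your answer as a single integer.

Step 0 (initial): 2 infected
Step 1: +4 new -> 6 infected
Step 2: +4 new -> 10 infected
Step 3: +5 new -> 15 infected
Step 4: +1 new -> 16 infected
Step 5: +0 new -> 16 infected

Answer: 16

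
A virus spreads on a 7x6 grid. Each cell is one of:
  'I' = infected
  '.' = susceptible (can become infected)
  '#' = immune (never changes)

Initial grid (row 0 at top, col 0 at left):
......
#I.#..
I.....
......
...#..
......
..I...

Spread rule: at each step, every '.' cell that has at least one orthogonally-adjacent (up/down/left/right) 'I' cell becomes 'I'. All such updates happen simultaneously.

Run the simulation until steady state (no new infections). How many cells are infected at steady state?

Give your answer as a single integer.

Step 0 (initial): 3 infected
Step 1: +7 new -> 10 infected
Step 2: +10 new -> 20 infected
Step 3: +7 new -> 27 infected
Step 4: +5 new -> 32 infected
Step 5: +5 new -> 37 infected
Step 6: +2 new -> 39 infected
Step 7: +0 new -> 39 infected

Answer: 39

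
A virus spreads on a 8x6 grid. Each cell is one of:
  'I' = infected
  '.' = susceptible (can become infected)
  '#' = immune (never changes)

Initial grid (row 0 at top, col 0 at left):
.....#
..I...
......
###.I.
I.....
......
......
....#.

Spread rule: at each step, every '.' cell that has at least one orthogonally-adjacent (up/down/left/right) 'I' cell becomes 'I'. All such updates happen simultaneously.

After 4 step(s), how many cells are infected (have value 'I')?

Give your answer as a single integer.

Answer: 40

Derivation:
Step 0 (initial): 3 infected
Step 1: +10 new -> 13 infected
Step 2: +13 new -> 26 infected
Step 3: +10 new -> 36 infected
Step 4: +4 new -> 40 infected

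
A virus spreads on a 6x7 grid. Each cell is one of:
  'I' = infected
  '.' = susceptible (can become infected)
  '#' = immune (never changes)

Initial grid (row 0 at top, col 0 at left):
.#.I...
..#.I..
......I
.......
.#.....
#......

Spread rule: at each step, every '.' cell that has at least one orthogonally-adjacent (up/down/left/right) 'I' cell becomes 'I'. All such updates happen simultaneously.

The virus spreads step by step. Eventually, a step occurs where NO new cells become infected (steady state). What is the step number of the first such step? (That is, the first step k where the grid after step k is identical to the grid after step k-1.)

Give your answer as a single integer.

Step 0 (initial): 3 infected
Step 1: +8 new -> 11 infected
Step 2: +6 new -> 17 infected
Step 3: +5 new -> 22 infected
Step 4: +5 new -> 27 infected
Step 5: +5 new -> 32 infected
Step 6: +3 new -> 35 infected
Step 7: +3 new -> 38 infected
Step 8: +0 new -> 38 infected

Answer: 8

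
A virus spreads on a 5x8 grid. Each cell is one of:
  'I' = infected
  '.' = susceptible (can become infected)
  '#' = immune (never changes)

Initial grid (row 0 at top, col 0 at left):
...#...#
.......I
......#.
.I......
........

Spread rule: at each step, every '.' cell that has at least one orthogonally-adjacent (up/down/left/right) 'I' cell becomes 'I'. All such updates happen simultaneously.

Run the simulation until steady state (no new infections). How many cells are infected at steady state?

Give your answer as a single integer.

Step 0 (initial): 2 infected
Step 1: +6 new -> 8 infected
Step 2: +9 new -> 17 infected
Step 3: +11 new -> 28 infected
Step 4: +8 new -> 36 infected
Step 5: +1 new -> 37 infected
Step 6: +0 new -> 37 infected

Answer: 37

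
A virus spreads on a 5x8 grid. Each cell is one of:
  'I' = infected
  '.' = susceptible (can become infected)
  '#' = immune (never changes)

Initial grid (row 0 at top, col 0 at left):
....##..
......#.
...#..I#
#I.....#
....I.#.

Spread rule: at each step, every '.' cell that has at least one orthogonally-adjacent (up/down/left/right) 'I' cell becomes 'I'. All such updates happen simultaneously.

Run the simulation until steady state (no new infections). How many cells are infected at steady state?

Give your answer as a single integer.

Step 0 (initial): 3 infected
Step 1: +8 new -> 11 infected
Step 2: +9 new -> 20 infected
Step 3: +4 new -> 24 infected
Step 4: +3 new -> 27 infected
Step 5: +1 new -> 28 infected
Step 6: +0 new -> 28 infected

Answer: 28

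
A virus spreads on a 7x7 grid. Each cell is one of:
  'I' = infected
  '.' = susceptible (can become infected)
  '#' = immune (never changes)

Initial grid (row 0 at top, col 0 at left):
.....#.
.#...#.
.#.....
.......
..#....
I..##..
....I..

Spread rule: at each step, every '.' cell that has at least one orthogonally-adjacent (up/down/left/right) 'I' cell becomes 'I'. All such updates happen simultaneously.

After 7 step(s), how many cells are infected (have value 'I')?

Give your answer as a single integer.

Step 0 (initial): 2 infected
Step 1: +5 new -> 7 infected
Step 2: +7 new -> 14 infected
Step 3: +4 new -> 18 infected
Step 4: +5 new -> 23 infected
Step 5: +7 new -> 30 infected
Step 6: +5 new -> 35 infected
Step 7: +4 new -> 39 infected

Answer: 39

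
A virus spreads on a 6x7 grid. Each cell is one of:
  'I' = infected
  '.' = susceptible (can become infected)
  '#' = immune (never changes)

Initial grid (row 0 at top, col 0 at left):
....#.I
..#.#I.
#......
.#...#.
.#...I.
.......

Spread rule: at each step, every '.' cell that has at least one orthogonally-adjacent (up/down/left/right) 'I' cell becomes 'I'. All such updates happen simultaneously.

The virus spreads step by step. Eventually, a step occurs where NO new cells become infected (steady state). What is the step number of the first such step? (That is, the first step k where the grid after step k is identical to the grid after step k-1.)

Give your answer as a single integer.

Step 0 (initial): 3 infected
Step 1: +6 new -> 9 infected
Step 2: +7 new -> 16 infected
Step 3: +4 new -> 20 infected
Step 4: +4 new -> 24 infected
Step 5: +3 new -> 27 infected
Step 6: +3 new -> 30 infected
Step 7: +3 new -> 33 infected
Step 8: +2 new -> 35 infected
Step 9: +0 new -> 35 infected

Answer: 9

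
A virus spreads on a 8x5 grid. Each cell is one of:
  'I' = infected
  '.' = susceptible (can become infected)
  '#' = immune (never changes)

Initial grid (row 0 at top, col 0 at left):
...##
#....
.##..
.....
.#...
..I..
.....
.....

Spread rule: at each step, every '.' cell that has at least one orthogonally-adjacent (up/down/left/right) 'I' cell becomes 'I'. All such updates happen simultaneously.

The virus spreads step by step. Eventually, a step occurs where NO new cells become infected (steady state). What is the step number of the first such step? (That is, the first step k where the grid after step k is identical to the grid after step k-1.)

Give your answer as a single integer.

Answer: 10

Derivation:
Step 0 (initial): 1 infected
Step 1: +4 new -> 5 infected
Step 2: +7 new -> 12 infected
Step 3: +8 new -> 20 infected
Step 4: +5 new -> 25 infected
Step 5: +3 new -> 28 infected
Step 6: +2 new -> 30 infected
Step 7: +2 new -> 32 infected
Step 8: +1 new -> 33 infected
Step 9: +1 new -> 34 infected
Step 10: +0 new -> 34 infected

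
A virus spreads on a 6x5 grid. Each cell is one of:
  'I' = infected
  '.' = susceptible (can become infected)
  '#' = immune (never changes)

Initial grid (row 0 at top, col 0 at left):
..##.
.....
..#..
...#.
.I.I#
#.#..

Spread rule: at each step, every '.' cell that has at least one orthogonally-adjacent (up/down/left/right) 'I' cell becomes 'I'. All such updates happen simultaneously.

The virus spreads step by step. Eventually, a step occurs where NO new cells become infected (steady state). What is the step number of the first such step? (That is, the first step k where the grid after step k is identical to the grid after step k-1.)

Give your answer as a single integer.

Step 0 (initial): 2 infected
Step 1: +5 new -> 7 infected
Step 2: +4 new -> 11 infected
Step 3: +2 new -> 13 infected
Step 4: +3 new -> 16 infected
Step 5: +2 new -> 18 infected
Step 6: +2 new -> 20 infected
Step 7: +2 new -> 22 infected
Step 8: +1 new -> 23 infected
Step 9: +0 new -> 23 infected

Answer: 9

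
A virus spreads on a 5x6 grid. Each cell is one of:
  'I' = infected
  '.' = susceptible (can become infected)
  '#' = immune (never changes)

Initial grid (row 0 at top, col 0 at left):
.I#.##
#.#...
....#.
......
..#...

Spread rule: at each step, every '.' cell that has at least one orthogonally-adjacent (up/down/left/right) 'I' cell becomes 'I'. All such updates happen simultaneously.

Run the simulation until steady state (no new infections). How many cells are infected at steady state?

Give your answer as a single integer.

Answer: 23

Derivation:
Step 0 (initial): 1 infected
Step 1: +2 new -> 3 infected
Step 2: +1 new -> 4 infected
Step 3: +3 new -> 7 infected
Step 4: +4 new -> 11 infected
Step 5: +3 new -> 14 infected
Step 6: +4 new -> 18 infected
Step 7: +3 new -> 21 infected
Step 8: +2 new -> 23 infected
Step 9: +0 new -> 23 infected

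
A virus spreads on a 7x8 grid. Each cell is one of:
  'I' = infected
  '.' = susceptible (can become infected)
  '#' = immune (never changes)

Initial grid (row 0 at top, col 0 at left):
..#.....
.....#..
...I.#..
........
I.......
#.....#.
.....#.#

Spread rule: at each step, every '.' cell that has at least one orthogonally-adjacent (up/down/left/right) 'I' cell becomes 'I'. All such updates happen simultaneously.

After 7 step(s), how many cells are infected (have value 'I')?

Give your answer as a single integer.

Answer: 48

Derivation:
Step 0 (initial): 2 infected
Step 1: +6 new -> 8 infected
Step 2: +11 new -> 19 infected
Step 3: +8 new -> 27 infected
Step 4: +9 new -> 36 infected
Step 5: +6 new -> 42 infected
Step 6: +4 new -> 46 infected
Step 7: +2 new -> 48 infected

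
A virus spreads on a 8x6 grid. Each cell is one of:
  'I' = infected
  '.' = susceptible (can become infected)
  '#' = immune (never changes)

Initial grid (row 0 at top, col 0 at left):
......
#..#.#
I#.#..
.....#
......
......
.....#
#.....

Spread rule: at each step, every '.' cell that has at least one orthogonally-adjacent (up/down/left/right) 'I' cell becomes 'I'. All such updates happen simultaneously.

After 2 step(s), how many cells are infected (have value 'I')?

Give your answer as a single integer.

Answer: 4

Derivation:
Step 0 (initial): 1 infected
Step 1: +1 new -> 2 infected
Step 2: +2 new -> 4 infected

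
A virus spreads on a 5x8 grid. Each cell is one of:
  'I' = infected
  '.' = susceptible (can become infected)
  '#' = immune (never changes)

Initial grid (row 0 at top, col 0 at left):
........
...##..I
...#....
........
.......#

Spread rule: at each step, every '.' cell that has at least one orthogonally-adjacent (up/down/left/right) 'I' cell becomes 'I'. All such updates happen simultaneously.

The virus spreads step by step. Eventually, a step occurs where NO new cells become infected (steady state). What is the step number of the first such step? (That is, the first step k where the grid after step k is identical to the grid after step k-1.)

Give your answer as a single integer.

Step 0 (initial): 1 infected
Step 1: +3 new -> 4 infected
Step 2: +4 new -> 8 infected
Step 3: +3 new -> 11 infected
Step 4: +4 new -> 15 infected
Step 5: +3 new -> 18 infected
Step 6: +3 new -> 21 infected
Step 7: +4 new -> 25 infected
Step 8: +5 new -> 30 infected
Step 9: +4 new -> 34 infected
Step 10: +2 new -> 36 infected
Step 11: +0 new -> 36 infected

Answer: 11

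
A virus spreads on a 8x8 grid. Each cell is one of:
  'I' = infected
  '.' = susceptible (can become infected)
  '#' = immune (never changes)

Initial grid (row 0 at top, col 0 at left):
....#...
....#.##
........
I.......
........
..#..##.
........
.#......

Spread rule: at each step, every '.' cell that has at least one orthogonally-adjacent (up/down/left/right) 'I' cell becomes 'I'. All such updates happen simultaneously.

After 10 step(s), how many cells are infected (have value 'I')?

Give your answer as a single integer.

Step 0 (initial): 1 infected
Step 1: +3 new -> 4 infected
Step 2: +5 new -> 9 infected
Step 3: +7 new -> 16 infected
Step 4: +7 new -> 23 infected
Step 5: +7 new -> 30 infected
Step 6: +7 new -> 37 infected
Step 7: +6 new -> 43 infected
Step 8: +5 new -> 48 infected
Step 9: +4 new -> 52 infected
Step 10: +3 new -> 55 infected

Answer: 55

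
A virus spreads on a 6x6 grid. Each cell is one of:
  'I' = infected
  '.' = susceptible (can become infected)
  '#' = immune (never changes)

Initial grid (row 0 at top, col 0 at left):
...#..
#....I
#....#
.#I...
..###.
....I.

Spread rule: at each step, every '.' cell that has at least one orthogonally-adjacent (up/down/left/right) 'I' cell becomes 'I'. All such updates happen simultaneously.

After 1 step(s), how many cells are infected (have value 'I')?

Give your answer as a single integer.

Step 0 (initial): 3 infected
Step 1: +6 new -> 9 infected

Answer: 9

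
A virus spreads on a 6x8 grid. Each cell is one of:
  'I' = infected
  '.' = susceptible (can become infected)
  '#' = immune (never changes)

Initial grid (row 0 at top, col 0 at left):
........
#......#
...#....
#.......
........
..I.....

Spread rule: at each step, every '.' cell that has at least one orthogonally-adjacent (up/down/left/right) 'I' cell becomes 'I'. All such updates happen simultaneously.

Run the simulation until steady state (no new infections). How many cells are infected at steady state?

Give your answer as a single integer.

Step 0 (initial): 1 infected
Step 1: +3 new -> 4 infected
Step 2: +5 new -> 9 infected
Step 3: +6 new -> 15 infected
Step 4: +5 new -> 20 infected
Step 5: +8 new -> 28 infected
Step 6: +6 new -> 34 infected
Step 7: +5 new -> 39 infected
Step 8: +3 new -> 42 infected
Step 9: +1 new -> 43 infected
Step 10: +1 new -> 44 infected
Step 11: +0 new -> 44 infected

Answer: 44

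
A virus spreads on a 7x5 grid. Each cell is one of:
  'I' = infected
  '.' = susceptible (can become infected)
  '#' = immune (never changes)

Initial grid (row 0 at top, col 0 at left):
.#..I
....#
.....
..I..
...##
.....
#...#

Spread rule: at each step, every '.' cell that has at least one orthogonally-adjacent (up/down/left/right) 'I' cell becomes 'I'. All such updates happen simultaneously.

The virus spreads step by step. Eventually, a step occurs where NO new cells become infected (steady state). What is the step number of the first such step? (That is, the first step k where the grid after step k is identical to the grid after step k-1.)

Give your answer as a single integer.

Answer: 6

Derivation:
Step 0 (initial): 2 infected
Step 1: +5 new -> 7 infected
Step 2: +9 new -> 16 infected
Step 3: +7 new -> 23 infected
Step 4: +5 new -> 28 infected
Step 5: +1 new -> 29 infected
Step 6: +0 new -> 29 infected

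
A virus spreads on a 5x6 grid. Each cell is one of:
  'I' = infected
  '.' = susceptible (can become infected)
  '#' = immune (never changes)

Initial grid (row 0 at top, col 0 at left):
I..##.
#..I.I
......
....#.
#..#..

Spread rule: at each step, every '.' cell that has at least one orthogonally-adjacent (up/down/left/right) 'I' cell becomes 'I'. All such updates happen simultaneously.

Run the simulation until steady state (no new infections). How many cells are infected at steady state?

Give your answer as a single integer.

Answer: 24

Derivation:
Step 0 (initial): 3 infected
Step 1: +6 new -> 9 infected
Step 2: +6 new -> 15 infected
Step 3: +3 new -> 18 infected
Step 4: +4 new -> 22 infected
Step 5: +2 new -> 24 infected
Step 6: +0 new -> 24 infected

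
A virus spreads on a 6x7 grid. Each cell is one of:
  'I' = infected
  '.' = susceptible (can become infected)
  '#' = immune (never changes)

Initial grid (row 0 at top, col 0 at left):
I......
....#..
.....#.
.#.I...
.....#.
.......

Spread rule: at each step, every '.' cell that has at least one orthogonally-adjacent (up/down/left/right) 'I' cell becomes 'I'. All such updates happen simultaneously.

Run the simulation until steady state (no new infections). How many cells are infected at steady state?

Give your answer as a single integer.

Answer: 38

Derivation:
Step 0 (initial): 2 infected
Step 1: +6 new -> 8 infected
Step 2: +10 new -> 18 infected
Step 3: +8 new -> 26 infected
Step 4: +6 new -> 32 infected
Step 5: +4 new -> 36 infected
Step 6: +2 new -> 38 infected
Step 7: +0 new -> 38 infected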